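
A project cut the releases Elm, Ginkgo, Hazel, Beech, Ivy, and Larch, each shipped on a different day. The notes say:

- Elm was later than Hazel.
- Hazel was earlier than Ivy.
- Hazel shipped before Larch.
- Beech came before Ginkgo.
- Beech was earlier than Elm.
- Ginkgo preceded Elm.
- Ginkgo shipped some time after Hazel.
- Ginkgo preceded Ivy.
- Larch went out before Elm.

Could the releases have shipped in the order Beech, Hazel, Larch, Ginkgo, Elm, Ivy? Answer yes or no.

yes

Check each stated constraint against the proposed order — e.g. Beech is ahead of Elm; Hazel is ahead of Ivy. Every pair is in the required order; nothing is violated.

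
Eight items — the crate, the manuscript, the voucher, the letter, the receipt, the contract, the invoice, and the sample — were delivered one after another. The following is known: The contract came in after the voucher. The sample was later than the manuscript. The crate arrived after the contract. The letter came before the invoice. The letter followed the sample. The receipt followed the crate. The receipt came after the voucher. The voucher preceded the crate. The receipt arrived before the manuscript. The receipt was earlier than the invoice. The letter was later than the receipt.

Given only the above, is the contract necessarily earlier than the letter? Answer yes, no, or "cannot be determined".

yes

Chain the constraints: the contract → the crate → the receipt → the letter. Each link is directly stated, so the contract comes before the letter.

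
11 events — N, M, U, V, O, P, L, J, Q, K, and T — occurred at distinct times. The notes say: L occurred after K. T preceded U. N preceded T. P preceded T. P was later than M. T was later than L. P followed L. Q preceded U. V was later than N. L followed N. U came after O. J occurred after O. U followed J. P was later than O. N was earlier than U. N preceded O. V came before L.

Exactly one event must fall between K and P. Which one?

L

Tracing the constraints gives K → L → P, so L sits after K and before P.
No other event is forced both after K and before P.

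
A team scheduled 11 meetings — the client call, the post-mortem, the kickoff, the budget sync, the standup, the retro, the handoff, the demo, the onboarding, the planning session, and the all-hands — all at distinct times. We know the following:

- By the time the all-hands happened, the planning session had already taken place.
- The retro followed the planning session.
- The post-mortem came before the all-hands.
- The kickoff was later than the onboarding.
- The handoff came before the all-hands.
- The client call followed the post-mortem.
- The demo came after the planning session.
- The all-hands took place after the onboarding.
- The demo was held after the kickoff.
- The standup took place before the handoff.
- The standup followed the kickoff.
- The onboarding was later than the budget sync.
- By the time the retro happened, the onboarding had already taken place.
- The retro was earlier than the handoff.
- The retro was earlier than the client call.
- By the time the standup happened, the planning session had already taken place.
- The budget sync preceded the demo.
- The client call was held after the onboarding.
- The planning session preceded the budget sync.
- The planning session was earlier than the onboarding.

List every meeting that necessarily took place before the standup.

the budget sync, the kickoff, the onboarding, the planning session

Directly stated before the standup: the kickoff and the planning session.
The budget sync reaches the standup via the budget sync → the onboarding → the kickoff → the standup.
The onboarding reaches the standup via the onboarding → the kickoff → the standup.
No chain forces the demo (or any of the others) ahead of the standup.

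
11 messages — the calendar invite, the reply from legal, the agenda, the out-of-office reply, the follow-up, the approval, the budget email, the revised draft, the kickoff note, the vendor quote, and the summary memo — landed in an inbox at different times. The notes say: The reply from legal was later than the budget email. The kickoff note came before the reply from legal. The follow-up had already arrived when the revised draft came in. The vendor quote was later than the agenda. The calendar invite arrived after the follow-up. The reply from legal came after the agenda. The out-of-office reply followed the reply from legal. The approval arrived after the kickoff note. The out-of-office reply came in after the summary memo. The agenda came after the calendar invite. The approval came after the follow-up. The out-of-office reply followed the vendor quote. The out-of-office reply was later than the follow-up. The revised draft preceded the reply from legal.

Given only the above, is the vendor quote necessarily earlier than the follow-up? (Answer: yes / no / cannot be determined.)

Tracing the constraints gives the follow-up → the calendar invite → the agenda → the vendor quote, so the follow-up must come before the vendor quote.
That means the vendor quote cannot be before the follow-up.

no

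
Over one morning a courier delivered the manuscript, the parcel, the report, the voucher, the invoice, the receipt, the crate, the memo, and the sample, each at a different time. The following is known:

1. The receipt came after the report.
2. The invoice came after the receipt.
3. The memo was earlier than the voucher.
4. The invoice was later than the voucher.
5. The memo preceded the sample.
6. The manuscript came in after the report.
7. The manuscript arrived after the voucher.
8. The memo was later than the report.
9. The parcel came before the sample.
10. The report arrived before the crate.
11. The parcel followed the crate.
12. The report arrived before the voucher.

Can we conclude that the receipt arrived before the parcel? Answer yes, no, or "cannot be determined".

cannot be determined

No chain of stated constraints runs from the receipt to the parcel, and none runs from the parcel to the receipt either.
So the relative order of the receipt and the parcel is not fixed by the given facts.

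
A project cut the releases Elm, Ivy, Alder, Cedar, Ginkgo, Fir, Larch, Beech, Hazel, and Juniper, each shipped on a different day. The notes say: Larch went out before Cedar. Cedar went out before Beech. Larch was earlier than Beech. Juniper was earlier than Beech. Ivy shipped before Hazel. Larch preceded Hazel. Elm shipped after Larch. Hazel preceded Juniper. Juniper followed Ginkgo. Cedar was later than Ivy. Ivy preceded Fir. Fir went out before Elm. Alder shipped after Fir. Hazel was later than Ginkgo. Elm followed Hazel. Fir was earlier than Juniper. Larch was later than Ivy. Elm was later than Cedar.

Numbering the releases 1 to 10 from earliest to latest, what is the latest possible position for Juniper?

Juniper must come before Beech — 1 release forced after it.
Everything else can be placed before Juniper in some valid order, so Juniper can sit as late as position 10 − 1 = 9.

9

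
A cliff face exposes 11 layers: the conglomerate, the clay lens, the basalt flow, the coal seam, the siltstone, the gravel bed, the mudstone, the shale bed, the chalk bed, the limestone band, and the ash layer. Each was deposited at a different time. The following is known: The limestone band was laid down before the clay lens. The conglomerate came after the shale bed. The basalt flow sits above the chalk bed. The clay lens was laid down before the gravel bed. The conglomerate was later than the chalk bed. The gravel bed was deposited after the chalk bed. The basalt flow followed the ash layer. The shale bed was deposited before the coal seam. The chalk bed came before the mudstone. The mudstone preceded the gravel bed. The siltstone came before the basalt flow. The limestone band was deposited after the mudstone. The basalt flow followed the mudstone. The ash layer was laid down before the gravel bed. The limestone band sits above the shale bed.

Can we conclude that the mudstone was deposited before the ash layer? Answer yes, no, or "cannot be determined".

No chain of stated constraints runs from the mudstone to the ash layer, and none runs from the ash layer to the mudstone either.
So the relative order of the mudstone and the ash layer is not fixed by the given facts.

cannot be determined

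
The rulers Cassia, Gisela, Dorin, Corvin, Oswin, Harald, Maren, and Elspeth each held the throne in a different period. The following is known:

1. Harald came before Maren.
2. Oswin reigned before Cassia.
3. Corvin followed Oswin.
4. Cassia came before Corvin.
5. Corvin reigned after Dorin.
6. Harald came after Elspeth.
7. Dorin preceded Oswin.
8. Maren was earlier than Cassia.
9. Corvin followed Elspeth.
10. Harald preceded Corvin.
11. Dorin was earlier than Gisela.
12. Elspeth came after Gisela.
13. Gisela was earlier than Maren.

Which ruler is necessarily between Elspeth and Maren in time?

Tracing the constraints gives Elspeth → Harald → Maren, so Harald sits after Elspeth and before Maren.
No other ruler is forced both after Elspeth and before Maren.

Harald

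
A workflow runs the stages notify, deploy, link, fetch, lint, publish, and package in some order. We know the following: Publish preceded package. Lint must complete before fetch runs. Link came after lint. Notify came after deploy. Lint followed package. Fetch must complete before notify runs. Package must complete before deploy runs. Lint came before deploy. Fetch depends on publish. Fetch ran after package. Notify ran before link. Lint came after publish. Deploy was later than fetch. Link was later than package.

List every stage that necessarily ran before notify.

Directly stated before notify: deploy and fetch.
Lint reaches notify via lint → fetch → notify.
Package reaches notify via package → fetch → notify.
Publish reaches notify via publish → fetch → notify.
No chain forces link ahead of notify.

deploy, fetch, lint, package, publish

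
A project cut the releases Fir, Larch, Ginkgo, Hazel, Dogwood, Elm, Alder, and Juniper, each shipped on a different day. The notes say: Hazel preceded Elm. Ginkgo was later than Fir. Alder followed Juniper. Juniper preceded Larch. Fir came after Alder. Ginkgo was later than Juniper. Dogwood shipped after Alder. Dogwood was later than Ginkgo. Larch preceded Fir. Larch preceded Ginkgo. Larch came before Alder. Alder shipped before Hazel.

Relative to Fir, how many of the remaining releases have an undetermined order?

2

Forced before Fir: Alder, Juniper, and Larch; forced after Fir: Dogwood and Ginkgo.
That leaves Elm and Hazel with no forced order relative to Fir — 2.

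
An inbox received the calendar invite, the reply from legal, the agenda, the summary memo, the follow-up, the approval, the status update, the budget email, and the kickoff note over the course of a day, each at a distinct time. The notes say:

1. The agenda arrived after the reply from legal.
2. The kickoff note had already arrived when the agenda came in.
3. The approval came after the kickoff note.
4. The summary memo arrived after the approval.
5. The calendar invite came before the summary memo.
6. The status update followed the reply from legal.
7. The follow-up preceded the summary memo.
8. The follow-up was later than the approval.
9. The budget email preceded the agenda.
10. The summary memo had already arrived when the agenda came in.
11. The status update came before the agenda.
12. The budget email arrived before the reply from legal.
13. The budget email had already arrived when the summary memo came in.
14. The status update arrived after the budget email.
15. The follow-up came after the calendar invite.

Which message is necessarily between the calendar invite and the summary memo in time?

the follow-up

Tracing the constraints gives the calendar invite → the follow-up → the summary memo, so the follow-up sits after the calendar invite and before the summary memo.
No other message is forced both after the calendar invite and before the summary memo.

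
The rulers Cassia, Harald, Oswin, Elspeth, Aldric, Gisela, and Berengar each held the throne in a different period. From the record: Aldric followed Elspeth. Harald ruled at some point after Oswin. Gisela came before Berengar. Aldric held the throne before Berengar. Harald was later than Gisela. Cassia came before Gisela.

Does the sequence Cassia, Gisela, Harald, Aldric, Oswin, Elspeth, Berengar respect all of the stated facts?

no

The constraints require Elspeth before Aldric, but in the proposed sequence Aldric appears ahead of Elspeth. That one violation is enough.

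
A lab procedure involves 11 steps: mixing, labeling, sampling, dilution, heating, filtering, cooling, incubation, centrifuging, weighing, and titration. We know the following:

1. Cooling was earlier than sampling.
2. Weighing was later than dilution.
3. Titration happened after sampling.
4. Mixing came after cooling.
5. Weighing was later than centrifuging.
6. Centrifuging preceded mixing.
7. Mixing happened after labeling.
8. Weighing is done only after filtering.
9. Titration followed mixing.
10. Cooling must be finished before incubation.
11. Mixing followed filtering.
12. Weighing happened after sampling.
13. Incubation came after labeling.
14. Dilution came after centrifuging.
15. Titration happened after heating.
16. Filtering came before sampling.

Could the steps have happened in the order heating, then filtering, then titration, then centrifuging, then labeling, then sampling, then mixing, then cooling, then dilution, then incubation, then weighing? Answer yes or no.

no

The constraints require mixing before titration, but in the proposed sequence titration appears ahead of mixing. That one violation is enough.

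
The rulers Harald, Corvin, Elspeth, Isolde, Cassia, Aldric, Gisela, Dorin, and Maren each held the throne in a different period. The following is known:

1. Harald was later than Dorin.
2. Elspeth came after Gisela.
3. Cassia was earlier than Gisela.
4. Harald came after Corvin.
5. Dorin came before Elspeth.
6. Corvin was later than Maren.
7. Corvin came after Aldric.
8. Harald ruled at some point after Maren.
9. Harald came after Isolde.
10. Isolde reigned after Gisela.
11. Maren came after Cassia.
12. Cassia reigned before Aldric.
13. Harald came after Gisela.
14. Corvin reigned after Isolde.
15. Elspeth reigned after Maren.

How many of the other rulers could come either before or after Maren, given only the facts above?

4

Forced before Maren: Cassia; forced after Maren: Corvin, Elspeth, and Harald.
That leaves Aldric, Dorin, Gisela, and Isolde with no forced order relative to Maren — 4.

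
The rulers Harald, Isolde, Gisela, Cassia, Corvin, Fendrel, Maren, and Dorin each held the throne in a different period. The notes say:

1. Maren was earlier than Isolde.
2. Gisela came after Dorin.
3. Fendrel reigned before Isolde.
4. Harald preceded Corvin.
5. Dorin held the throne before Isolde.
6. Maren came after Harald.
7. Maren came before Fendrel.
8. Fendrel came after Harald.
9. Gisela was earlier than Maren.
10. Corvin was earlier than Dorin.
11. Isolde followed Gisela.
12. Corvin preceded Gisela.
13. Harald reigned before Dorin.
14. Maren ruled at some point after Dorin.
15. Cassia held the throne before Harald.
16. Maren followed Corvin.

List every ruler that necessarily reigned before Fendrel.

Cassia, Corvin, Dorin, Gisela, Harald, Maren

Directly stated before Fendrel: Harald and Maren.
Cassia reaches Fendrel via Cassia → Harald → Fendrel.
Corvin reaches Fendrel via Corvin → Maren → Fendrel.
Dorin reaches Fendrel via Dorin → Maren → Fendrel.
Likewise Gisela reaches Fendrel by chaining the stated constraints.
No chain forces Isolde ahead of Fendrel.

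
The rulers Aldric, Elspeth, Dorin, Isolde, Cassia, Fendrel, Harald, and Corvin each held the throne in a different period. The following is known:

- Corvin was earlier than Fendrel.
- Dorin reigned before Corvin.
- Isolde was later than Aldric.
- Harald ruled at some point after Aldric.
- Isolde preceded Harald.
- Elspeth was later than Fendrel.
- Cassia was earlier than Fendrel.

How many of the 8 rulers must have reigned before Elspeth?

Directly stated before Elspeth: Fendrel.
Cassia reaches Elspeth via Cassia → Fendrel → Elspeth.
Corvin reaches Elspeth via Corvin → Fendrel → Elspeth.
Dorin reaches Elspeth via Dorin → Corvin → Fendrel → Elspeth.
That's Cassia, Corvin, Dorin, and Fendrel — 4 in all.

4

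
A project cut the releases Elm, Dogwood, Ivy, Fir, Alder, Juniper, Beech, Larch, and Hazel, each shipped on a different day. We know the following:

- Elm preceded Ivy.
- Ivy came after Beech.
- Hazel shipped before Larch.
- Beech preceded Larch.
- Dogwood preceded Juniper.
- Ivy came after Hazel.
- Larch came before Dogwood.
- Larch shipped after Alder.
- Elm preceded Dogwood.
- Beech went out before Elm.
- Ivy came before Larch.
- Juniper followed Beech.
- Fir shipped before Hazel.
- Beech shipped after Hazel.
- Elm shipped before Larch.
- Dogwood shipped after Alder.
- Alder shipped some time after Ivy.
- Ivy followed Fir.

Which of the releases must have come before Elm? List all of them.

Beech, Fir, Hazel

Directly stated before Elm: Beech.
Fir reaches Elm via Fir → Hazel → Beech → Elm.
Hazel reaches Elm via Hazel → Beech → Elm.
No chain forces Ivy (or any of the others) ahead of Elm.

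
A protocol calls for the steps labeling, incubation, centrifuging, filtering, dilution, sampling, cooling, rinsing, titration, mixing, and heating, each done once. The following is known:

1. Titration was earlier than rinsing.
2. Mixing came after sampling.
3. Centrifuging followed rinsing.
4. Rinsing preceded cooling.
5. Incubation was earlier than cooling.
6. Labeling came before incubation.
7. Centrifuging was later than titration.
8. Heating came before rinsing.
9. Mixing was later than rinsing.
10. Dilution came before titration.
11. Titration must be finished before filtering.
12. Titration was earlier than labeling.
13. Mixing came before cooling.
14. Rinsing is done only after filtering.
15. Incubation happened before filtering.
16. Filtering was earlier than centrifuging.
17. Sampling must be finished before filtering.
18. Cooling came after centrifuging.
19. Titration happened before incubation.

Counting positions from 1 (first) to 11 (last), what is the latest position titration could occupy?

4

Titration must come before centrifuging, cooling, filtering, incubation, labeling, mixing, and rinsing — 7 steps forced after it.
Everything else can be placed before titration in some valid order, so titration can sit as late as position 11 − 7 = 4.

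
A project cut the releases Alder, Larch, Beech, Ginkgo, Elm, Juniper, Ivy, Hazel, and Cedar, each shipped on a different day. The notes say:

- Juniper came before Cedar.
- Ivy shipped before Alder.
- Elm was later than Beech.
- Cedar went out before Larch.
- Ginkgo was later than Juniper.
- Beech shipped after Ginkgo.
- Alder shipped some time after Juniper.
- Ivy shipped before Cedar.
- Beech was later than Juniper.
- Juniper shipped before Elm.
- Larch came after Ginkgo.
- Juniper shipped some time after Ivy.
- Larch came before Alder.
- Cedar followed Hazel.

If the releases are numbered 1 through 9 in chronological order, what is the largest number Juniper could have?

Juniper must come before Alder, Beech, Cedar, Elm, Ginkgo, and Larch — 6 releases forced after it.
Everything else can be placed before Juniper in some valid order, so Juniper can sit as late as position 9 − 6 = 3.

3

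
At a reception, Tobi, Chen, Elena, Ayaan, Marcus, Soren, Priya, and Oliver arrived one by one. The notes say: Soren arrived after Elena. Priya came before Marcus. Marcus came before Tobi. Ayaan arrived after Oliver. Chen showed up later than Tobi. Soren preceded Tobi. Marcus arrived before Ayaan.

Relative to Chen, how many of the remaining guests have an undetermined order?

Forced before Chen: Elena, Marcus, Priya, Soren, and Tobi.
That leaves Ayaan and Oliver with no forced order relative to Chen — 2.

2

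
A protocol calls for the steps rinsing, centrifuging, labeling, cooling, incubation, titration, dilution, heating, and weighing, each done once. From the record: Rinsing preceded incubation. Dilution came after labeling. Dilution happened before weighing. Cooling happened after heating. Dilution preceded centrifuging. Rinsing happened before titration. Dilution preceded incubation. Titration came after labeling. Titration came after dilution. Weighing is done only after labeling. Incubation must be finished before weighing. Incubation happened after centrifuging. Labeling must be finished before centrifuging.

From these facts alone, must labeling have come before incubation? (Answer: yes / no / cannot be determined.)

yes

Chain the constraints: labeling → centrifuging → incubation. Each link is directly stated, so labeling comes before incubation.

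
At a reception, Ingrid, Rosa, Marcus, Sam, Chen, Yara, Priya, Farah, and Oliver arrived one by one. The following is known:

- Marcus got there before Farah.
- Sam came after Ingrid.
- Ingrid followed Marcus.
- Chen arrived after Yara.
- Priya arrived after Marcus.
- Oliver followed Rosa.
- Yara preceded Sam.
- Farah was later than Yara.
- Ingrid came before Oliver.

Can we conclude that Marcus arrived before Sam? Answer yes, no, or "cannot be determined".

Chain the constraints: Marcus → Ingrid → Sam. Each link is directly stated, so Marcus comes before Sam.

yes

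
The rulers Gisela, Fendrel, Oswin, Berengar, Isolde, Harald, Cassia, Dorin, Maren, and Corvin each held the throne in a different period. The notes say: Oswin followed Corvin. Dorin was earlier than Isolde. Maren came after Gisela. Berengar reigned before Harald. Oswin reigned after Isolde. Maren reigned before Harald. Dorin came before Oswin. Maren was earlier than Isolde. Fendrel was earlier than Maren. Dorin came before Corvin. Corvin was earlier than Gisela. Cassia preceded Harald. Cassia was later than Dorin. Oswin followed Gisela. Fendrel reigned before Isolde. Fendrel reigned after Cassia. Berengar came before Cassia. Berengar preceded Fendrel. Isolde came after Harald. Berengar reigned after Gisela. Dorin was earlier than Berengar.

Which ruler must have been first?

Dorin

Dorin has a chain of constraints placing them before every other ruler, so Dorin must be first.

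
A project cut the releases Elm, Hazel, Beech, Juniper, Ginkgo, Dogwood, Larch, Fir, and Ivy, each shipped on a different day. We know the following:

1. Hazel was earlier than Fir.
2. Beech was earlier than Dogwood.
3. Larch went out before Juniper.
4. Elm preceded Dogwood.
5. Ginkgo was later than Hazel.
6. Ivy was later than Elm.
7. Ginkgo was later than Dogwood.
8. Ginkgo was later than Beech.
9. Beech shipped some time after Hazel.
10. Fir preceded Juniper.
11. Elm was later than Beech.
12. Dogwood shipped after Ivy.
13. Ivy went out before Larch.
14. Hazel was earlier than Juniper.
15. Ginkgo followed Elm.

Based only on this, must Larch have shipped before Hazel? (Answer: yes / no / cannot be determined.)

Tracing the constraints gives Hazel → Beech → Elm → Ivy → Larch, so Hazel must come before Larch.
That means Larch cannot be before Hazel.

no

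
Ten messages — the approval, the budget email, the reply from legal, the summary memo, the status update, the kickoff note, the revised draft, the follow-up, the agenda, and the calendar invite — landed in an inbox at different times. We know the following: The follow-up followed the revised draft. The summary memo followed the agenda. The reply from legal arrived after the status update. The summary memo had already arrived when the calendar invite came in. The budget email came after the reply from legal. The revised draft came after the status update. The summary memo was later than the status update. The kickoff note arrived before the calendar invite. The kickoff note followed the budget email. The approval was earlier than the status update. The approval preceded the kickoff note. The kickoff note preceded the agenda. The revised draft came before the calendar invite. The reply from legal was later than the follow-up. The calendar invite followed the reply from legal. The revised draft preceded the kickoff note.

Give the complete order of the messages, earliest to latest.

the approval, the status update, the revised draft, the follow-up, the reply from legal, the budget email, the kickoff note, the agenda, the summary memo, the calendar invite

The constraints fix every adjacent pair, so only one ordering works:
the approval → the status update → the revised draft → the follow-up → the reply from legal → the budget email → the kickoff note → the agenda → the summary memo → the calendar invite.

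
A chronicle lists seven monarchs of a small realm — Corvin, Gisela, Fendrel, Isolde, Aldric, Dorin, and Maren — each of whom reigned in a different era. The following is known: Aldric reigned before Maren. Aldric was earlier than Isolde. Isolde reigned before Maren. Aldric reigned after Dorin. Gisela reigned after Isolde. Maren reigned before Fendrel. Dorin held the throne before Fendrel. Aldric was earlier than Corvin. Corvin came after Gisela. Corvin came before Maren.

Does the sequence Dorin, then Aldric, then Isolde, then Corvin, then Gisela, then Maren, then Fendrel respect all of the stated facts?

The constraints require Gisela before Corvin, but in the proposed sequence Corvin appears ahead of Gisela. That one violation is enough.

no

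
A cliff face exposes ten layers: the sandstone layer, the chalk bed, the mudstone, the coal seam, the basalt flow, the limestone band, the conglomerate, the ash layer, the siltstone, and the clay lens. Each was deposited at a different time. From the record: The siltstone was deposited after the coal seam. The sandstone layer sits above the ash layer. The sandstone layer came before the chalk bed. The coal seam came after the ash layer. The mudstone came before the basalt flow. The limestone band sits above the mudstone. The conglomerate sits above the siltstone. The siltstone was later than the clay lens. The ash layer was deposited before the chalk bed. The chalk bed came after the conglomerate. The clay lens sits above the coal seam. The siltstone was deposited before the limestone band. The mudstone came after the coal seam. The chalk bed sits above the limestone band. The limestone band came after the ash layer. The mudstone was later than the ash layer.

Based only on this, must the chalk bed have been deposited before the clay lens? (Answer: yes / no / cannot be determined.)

Tracing the constraints gives the clay lens → the siltstone → the limestone band → the chalk bed, so the clay lens must come before the chalk bed.
That means the chalk bed cannot be before the clay lens.

no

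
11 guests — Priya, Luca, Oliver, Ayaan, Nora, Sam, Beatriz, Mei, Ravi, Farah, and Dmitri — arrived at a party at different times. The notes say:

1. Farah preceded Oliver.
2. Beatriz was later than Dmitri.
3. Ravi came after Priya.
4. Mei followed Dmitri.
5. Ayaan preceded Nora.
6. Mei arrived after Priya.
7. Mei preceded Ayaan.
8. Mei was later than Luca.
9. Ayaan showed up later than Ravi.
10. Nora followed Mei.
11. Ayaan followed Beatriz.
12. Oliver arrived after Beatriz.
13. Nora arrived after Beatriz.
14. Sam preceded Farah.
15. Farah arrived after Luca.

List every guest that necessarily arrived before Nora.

Ayaan, Beatriz, Dmitri, Luca, Mei, Priya, Ravi

Directly stated before Nora: Ayaan, Beatriz, and Mei.
Dmitri reaches Nora via Dmitri → Mei → Nora.
Luca reaches Nora via Luca → Mei → Nora.
Priya reaches Nora via Priya → Mei → Nora.
Likewise Ravi reaches Nora by chaining the stated constraints.
No chain forces Oliver (or any of the others) ahead of Nora.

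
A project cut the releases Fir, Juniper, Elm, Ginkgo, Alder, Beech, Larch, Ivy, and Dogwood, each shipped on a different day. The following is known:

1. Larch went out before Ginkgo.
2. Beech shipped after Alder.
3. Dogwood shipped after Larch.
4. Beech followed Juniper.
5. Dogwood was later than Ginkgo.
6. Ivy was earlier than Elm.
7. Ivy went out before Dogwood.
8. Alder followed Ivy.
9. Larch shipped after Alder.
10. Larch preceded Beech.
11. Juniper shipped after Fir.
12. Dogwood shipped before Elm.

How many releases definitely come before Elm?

5

Directly stated before Elm: Dogwood and Ivy.
Alder reaches Elm via Alder → Larch → Dogwood → Elm.
Ginkgo reaches Elm via Ginkgo → Dogwood → Elm.
Larch reaches Elm via Larch → Dogwood → Elm.
That's Alder, Dogwood, Ginkgo, Ivy, and Larch — 5 in all.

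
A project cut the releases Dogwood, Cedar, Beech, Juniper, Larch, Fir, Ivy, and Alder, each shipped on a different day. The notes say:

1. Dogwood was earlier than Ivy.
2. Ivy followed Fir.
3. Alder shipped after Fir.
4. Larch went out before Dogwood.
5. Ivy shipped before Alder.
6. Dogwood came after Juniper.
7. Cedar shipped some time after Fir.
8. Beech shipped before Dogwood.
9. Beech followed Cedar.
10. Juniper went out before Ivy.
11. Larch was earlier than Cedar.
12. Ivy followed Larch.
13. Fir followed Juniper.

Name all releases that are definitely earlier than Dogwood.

Beech, Cedar, Fir, Juniper, Larch

Directly stated before Dogwood: Beech, Juniper, and Larch.
Cedar reaches Dogwood via Cedar → Beech → Dogwood.
Fir reaches Dogwood via Fir → Cedar → Beech → Dogwood.
No chain forces Ivy (or any of the others) ahead of Dogwood.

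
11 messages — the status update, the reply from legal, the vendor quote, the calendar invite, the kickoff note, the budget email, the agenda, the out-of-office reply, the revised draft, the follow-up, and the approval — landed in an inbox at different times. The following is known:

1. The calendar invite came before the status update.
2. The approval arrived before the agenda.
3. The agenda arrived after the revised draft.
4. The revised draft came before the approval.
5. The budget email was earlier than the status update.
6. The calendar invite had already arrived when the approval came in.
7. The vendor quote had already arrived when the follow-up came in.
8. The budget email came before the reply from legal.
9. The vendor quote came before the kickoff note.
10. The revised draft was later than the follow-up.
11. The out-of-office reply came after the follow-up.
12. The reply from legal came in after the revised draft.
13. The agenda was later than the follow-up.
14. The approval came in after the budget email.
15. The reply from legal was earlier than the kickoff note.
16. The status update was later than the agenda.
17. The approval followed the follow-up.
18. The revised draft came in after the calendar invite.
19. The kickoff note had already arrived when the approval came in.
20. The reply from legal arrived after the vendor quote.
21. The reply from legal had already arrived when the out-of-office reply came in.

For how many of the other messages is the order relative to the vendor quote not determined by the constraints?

Forced after the vendor quote: the agenda, the approval, the follow-up, the kickoff note, the out-of-office reply, the reply from legal, the revised draft, and the status update.
That leaves the budget email and the calendar invite with no forced order relative to the vendor quote — 2.

2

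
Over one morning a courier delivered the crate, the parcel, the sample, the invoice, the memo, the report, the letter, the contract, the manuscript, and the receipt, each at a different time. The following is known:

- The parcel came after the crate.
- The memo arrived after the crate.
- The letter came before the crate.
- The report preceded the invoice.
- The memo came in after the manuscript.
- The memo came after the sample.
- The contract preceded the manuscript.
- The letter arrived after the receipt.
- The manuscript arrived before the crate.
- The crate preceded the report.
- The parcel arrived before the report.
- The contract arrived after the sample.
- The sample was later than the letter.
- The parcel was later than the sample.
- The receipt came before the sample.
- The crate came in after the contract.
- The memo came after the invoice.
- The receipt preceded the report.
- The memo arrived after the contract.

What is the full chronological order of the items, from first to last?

the receipt, the letter, the sample, the contract, the manuscript, the crate, the parcel, the report, the invoice, the memo

The constraints fix every adjacent pair, so only one ordering works:
the receipt → the letter → the sample → the contract → the manuscript → the crate → the parcel → the report → the invoice → the memo.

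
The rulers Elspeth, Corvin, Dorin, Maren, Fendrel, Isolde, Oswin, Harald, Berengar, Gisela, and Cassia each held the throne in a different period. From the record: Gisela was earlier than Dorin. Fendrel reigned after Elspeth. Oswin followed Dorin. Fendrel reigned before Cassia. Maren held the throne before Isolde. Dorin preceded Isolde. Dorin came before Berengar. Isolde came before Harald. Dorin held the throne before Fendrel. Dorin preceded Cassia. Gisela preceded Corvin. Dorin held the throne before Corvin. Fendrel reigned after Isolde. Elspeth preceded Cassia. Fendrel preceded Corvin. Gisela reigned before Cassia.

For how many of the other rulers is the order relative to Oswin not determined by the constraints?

Forced before Oswin: Dorin and Gisela.
That leaves Berengar, Cassia, Corvin, Elspeth, Fendrel, Harald, Isolde, and Maren with no forced order relative to Oswin — 8.

8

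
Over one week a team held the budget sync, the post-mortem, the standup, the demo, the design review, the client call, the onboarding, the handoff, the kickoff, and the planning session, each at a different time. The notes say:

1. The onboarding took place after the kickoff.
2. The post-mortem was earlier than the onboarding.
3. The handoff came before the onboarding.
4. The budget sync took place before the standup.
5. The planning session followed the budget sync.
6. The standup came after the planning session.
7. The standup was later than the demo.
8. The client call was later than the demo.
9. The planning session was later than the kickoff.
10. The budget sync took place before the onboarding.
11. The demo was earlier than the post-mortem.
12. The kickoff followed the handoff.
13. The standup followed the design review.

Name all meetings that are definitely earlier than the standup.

the budget sync, the demo, the design review, the handoff, the kickoff, the planning session

Directly stated before the standup: the budget sync, the demo, the design review, and the planning session.
The handoff reaches the standup via the handoff → the kickoff → the planning session → the standup.
The kickoff reaches the standup via the kickoff → the planning session → the standup.
No chain forces the onboarding (or any of the others) ahead of the standup.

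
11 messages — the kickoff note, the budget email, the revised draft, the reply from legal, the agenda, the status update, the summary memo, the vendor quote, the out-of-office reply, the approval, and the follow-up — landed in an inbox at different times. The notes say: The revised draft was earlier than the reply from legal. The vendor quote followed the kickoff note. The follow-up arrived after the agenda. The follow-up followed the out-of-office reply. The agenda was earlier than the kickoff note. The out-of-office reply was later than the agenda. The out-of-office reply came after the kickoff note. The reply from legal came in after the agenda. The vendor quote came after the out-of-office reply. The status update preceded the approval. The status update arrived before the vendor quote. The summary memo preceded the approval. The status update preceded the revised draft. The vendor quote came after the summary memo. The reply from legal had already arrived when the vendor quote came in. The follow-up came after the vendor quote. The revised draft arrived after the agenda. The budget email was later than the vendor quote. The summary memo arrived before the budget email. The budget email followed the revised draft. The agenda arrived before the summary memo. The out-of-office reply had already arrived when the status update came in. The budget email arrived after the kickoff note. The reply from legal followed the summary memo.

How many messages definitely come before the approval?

Directly stated before the approval: the status update and the summary memo.
The agenda reaches the approval via the agenda → the summary memo → the approval.
The kickoff note reaches the approval via the kickoff note → the out-of-office reply → the status update → the approval.
The out-of-office reply reaches the approval via the out-of-office reply → the status update → the approval.
No chain forces the reply from legal (or any of the others) ahead of the approval.
That's the agenda, the kickoff note, the out-of-office reply, the status update, and the summary memo — 5 in all.

5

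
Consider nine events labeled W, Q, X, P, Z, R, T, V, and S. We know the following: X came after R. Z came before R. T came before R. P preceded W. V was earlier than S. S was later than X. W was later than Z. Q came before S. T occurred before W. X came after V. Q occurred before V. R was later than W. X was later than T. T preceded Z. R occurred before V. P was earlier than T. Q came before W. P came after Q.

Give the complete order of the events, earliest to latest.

Q, P, T, Z, W, R, V, X, S

The constraints fix every adjacent pair, so only one ordering works:
Q → P → T → Z → W → R → V → X → S.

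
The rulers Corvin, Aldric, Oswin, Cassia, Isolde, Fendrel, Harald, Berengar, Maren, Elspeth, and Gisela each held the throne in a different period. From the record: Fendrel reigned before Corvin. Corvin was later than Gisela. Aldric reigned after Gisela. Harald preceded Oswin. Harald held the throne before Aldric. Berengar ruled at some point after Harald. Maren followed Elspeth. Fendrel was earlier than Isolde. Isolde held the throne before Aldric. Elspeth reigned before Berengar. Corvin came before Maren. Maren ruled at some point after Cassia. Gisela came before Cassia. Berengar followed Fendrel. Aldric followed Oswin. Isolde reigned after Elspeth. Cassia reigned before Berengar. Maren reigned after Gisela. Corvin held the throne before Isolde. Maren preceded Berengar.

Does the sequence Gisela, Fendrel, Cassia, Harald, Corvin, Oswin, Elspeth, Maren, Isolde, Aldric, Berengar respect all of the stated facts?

Check each stated constraint against the proposed order — e.g. Fendrel is ahead of Berengar; Gisela is ahead of Aldric. Every pair is in the required order; nothing is violated.

yes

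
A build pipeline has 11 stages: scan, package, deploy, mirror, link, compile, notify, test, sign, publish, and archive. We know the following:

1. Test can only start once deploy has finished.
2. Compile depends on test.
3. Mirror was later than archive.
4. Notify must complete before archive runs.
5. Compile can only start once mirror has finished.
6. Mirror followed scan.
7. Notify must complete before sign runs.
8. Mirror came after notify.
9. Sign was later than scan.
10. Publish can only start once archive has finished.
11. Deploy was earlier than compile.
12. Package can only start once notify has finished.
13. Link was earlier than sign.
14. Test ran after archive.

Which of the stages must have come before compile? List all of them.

archive, deploy, mirror, notify, scan, test

Directly stated before compile: deploy, mirror, and test.
Archive reaches compile via archive → test → compile.
Notify reaches compile via notify → mirror → compile.
Scan reaches compile via scan → mirror → compile.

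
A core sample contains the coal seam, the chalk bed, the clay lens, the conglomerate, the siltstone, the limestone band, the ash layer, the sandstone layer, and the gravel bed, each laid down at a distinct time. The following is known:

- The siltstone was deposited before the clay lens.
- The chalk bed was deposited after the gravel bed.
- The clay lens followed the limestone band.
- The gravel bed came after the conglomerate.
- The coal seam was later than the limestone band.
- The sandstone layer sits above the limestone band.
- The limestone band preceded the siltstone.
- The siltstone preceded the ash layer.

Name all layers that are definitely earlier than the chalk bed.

Directly stated before the chalk bed: the gravel bed.
The conglomerate reaches the chalk bed via the conglomerate → the gravel bed → the chalk bed.
No chain forces the clay lens (or any of the others) ahead of the chalk bed.

the conglomerate, the gravel bed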